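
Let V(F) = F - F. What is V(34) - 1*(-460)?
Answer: 460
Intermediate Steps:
V(F) = 0
V(34) - 1*(-460) = 0 - 1*(-460) = 0 + 460 = 460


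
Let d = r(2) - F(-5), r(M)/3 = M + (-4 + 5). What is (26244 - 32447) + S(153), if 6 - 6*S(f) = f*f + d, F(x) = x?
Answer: -60635/6 ≈ -10106.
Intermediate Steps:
r(M) = 3 + 3*M (r(M) = 3*(M + (-4 + 5)) = 3*(M + 1) = 3*(1 + M) = 3 + 3*M)
d = 14 (d = (3 + 3*2) - 1*(-5) = (3 + 6) + 5 = 9 + 5 = 14)
S(f) = -4/3 - f²/6 (S(f) = 1 - (f*f + 14)/6 = 1 - (f² + 14)/6 = 1 - (14 + f²)/6 = 1 + (-7/3 - f²/6) = -4/3 - f²/6)
(26244 - 32447) + S(153) = (26244 - 32447) + (-4/3 - ⅙*153²) = -6203 + (-4/3 - ⅙*23409) = -6203 + (-4/3 - 7803/2) = -6203 - 23417/6 = -60635/6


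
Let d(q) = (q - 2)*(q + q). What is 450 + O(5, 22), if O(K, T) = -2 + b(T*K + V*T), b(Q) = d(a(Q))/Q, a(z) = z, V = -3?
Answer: 532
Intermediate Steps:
d(q) = 2*q*(-2 + q) (d(q) = (-2 + q)*(2*q) = 2*q*(-2 + q))
b(Q) = -4 + 2*Q (b(Q) = (2*Q*(-2 + Q))/Q = -4 + 2*Q)
O(K, T) = -6 - 6*T + 2*K*T (O(K, T) = -2 + (-4 + 2*(T*K - 3*T)) = -2 + (-4 + 2*(K*T - 3*T)) = -2 + (-4 + 2*(-3*T + K*T)) = -2 + (-4 + (-6*T + 2*K*T)) = -2 + (-4 - 6*T + 2*K*T) = -6 - 6*T + 2*K*T)
450 + O(5, 22) = 450 + (-6 + 2*22*(-3 + 5)) = 450 + (-6 + 2*22*2) = 450 + (-6 + 88) = 450 + 82 = 532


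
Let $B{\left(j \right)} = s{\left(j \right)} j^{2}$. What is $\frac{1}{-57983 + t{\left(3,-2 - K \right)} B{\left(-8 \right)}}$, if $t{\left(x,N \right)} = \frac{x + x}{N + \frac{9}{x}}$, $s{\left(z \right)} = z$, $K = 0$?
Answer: $- \frac{1}{61055} \approx -1.6379 \cdot 10^{-5}$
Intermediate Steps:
$t{\left(x,N \right)} = \frac{2 x}{N + \frac{9}{x}}$
$B{\left(j \right)} = j^{3}$ ($B{\left(j \right)} = j j^{2} = j^{3}$)
$\frac{1}{-57983 + t{\left(3,-2 - K \right)} B{\left(-8 \right)}} = \frac{1}{-57983 + \frac{2 \cdot 3^{2}}{9 + \left(-2 - 0\right) 3} \left(-8\right)^{3}} = \frac{1}{-57983 + 2 \cdot 9 \frac{1}{9 + \left(-2 + 0\right) 3} \left(-512\right)} = \frac{1}{-57983 + 2 \cdot 9 \frac{1}{9 - 6} \left(-512\right)} = \frac{1}{-57983 + 2 \cdot 9 \cdot \frac{1}{3} \left(-512\right)} = \frac{1}{-57983 + 6 \left(-512\right)} = \frac{1}{-57983 - 3072} = \frac{1}{-61055} = - \frac{1}{61055}$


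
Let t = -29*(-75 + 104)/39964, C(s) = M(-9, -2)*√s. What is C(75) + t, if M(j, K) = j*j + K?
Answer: -841/39964 + 395*√3 ≈ 684.14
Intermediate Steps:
M(j, K) = K + j² (M(j, K) = j² + K = K + j²)
C(s) = 79*√s (C(s) = (-2 + (-9)²)*√s = (-2 + 81)*√s = 79*√s)
t = -841/39964 (t = -29*29*(1/39964) = -841*1/39964 = -841/39964 ≈ -0.021044)
C(75) + t = 79*√75 - 841/39964 = 79*(5*√3) - 841/39964 = 395*√3 - 841/39964 = -841/39964 + 395*√3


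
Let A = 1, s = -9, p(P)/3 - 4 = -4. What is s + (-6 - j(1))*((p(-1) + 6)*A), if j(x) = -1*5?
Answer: -15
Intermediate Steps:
p(P) = 0 (p(P) = 12 + 3*(-4) = 12 - 12 = 0)
j(x) = -5
s + (-6 - j(1))*((p(-1) + 6)*A) = -9 + (-6 - 1*(-5))*((0 + 6)*1) = -9 + (-6 + 5)*(6*1) = -9 - 1*6 = -9 - 6 = -15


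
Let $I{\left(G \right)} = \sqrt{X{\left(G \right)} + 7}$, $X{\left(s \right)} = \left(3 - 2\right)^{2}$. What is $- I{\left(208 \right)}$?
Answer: $- 2 \sqrt{2} \approx -2.8284$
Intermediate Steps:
$X{\left(s \right)} = 1$ ($X{\left(s \right)} = 1^{2} = 1$)
$I{\left(G \right)} = 2 \sqrt{2}$ ($I{\left(G \right)} = \sqrt{1 + 7} = \sqrt{8} = 2 \sqrt{2}$)
$- I{\left(208 \right)} = - 2 \sqrt{2}$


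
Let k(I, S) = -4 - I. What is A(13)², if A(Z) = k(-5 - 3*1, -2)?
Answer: 16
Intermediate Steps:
A(Z) = 4 (A(Z) = -4 - (-5 - 3*1) = -4 - (-5 - 3) = -4 - 1*(-8) = -4 + 8 = 4)
A(13)² = 4² = 16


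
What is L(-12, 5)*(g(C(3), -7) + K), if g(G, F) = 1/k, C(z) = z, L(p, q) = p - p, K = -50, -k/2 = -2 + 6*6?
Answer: 0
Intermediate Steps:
k = -68 (k = -2*(-2 + 6*6) = -2*(-2 + 36) = -2*34 = -68)
L(p, q) = 0
g(G, F) = -1/68 (g(G, F) = 1/(-68) = -1/68)
L(-12, 5)*(g(C(3), -7) + K) = 0*(-1/68 - 50) = 0*(-3401/68) = 0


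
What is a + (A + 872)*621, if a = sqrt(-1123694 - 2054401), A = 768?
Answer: 1018440 + I*sqrt(3178095) ≈ 1.0184e+6 + 1782.7*I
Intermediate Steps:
a = I*sqrt(3178095) (a = sqrt(-3178095) = I*sqrt(3178095) ≈ 1782.7*I)
a + (A + 872)*621 = I*sqrt(3178095) + (768 + 872)*621 = I*sqrt(3178095) + 1640*621 = I*sqrt(3178095) + 1018440 = 1018440 + I*sqrt(3178095)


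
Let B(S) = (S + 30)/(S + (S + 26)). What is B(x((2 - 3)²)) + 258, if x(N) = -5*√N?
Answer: 4153/16 ≈ 259.56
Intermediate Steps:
B(S) = (30 + S)/(26 + 2*S) (B(S) = (30 + S)/(S + (26 + S)) = (30 + S)/(26 + 2*S))
B(x((2 - 3)²)) + 258 = (30 - 5*√((2 - 3)²))/(2*(13 - 5*√((2 - 3)²))) + 258 = (30 - 5*√((-1)²))/(2*(13 - 5*√((-1)²))) + 258 = (30 - 5*√1)/(2*(13 - 5*√1)) + 258 = (30 - 5*1)/(2*(13 - 5*1)) + 258 = (30 - 5)/(2*(13 - 5)) + 258 = (½)*25/8 + 258 = (½)*(⅛)*25 + 258 = 25/16 + 258 = 4153/16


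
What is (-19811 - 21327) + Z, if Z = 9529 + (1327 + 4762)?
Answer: -25520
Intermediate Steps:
Z = 15618 (Z = 9529 + 6089 = 15618)
(-19811 - 21327) + Z = (-19811 - 21327) + 15618 = -41138 + 15618 = -25520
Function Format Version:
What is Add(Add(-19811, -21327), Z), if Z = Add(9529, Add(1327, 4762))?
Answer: -25520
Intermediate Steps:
Z = 15618 (Z = Add(9529, 6089) = 15618)
Add(Add(-19811, -21327), Z) = Add(Add(-19811, -21327), 15618) = Add(-41138, 15618) = -25520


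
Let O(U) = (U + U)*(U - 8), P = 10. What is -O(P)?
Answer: -40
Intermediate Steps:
O(U) = 2*U*(-8 + U) (O(U) = (2*U)*(-8 + U) = 2*U*(-8 + U))
-O(P) = -2*10*(-8 + 10) = -2*10*2 = -1*40 = -40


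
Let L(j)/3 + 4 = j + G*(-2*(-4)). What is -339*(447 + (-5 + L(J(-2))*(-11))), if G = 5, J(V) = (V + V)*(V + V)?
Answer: 431886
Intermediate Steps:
J(V) = 4*V² (J(V) = (2*V)*(2*V) = 4*V²)
L(j) = 108 + 3*j (L(j) = -12 + 3*(j + 5*(-2*(-4))) = -12 + 3*(j + 5*8) = -12 + 3*(j + 40) = -12 + 3*(40 + j) = -12 + (120 + 3*j) = 108 + 3*j)
-339*(447 + (-5 + L(J(-2))*(-11))) = -339*(447 + (-5 + (108 + 3*(4*(-2)²))*(-11))) = -339*(447 + (-5 + (108 + 3*(4*4))*(-11))) = -339*(447 + (-5 + (108 + 3*16)*(-11))) = -339*(447 + (-5 + (108 + 48)*(-11))) = -339*(447 + (-5 + 156*(-11))) = -339*(447 + (-5 - 1716)) = -339*(447 - 1721) = -339*(-1274) = 431886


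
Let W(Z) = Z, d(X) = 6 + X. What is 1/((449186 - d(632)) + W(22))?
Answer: 1/448570 ≈ 2.2293e-6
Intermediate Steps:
1/((449186 - d(632)) + W(22)) = 1/((449186 - (6 + 632)) + 22) = 1/((449186 - 1*638) + 22) = 1/((449186 - 638) + 22) = 1/(448548 + 22) = 1/448570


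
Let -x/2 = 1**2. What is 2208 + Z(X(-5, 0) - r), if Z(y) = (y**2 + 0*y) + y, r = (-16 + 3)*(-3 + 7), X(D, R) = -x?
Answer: 5178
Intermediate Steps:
x = -2 (x = -2*1**2 = -2*1 = -2)
X(D, R) = 2 (X(D, R) = -1*(-2) = 2)
r = -52 (r = -13*4 = -52)
Z(y) = y + y**2 (Z(y) = (y**2 + 0) + y = y**2 + y = y + y**2)
2208 + Z(X(-5, 0) - r) = 2208 + (2 - 1*(-52))*(1 + (2 - 1*(-52))) = 2208 + (2 + 52)*(1 + (2 + 52)) = 2208 + 54*(1 + 54) = 2208 + 54*55 = 2208 + 2970 = 5178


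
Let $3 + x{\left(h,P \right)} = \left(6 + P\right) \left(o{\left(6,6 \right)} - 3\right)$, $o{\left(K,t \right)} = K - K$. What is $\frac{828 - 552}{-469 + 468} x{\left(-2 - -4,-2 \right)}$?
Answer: $4140$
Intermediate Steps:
$o{\left(K,t \right)} = 0$
$x{\left(h,P \right)} = -21 - 3 P$ ($x{\left(h,P \right)} = -3 + \left(6 + P\right) \left(0 - 3\right) = -3 + \left(6 + P\right) \left(-3\right) = -3 - \left(18 + 3 P\right) = -21 - 3 P$)
$\frac{828 - 552}{-469 + 468} x{\left(-2 - -4,-2 \right)} = \frac{828 - 552}{-469 + 468} \left(-21 - -6\right) = \frac{276}{-1} \left(-21 + 6\right) = 276 \left(-1\right) \left(-15\right) = \left(-276\right) \left(-15\right) = 4140$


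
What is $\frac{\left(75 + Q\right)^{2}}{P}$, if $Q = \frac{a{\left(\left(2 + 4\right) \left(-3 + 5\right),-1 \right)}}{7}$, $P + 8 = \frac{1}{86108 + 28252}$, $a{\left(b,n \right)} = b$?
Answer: $- \frac{32977878840}{44829071} \approx -735.64$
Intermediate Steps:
$P = - \frac{914879}{114360}$ ($P = -8 + \frac{1}{86108 + 28252} = -8 + \frac{1}{114360} = - \frac{914879}{114360} \approx -8.0$)
$Q = \frac{12}{7}$ ($Q = \frac{\left(2 + 4\right) \left(-3 + 5\right)}{7} = 6 \cdot 2 \cdot \frac{1}{7} = 12 \cdot \frac{1}{7} = \frac{12}{7} \approx 1.7143$)
$\frac{\left(75 + Q\right)^{2}}{P} = \frac{\left(75 + \frac{12}{7}\right)^{2}}{- \frac{914879}{114360}} = \left(\frac{537}{7}\right)^{2} \left(- \frac{114360}{914879}\right) = \frac{288369}{49} \left(- \frac{114360}{914879}\right) = - \frac{32977878840}{44829071}$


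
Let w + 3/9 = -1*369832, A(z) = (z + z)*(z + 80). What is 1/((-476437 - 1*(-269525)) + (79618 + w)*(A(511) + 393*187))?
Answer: -1/196618386245 ≈ -5.0860e-12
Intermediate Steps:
A(z) = 2*z*(80 + z) (A(z) = (2*z)*(80 + z) = 2*z*(80 + z))
w = -1109497/3 (w = -⅓ - 1*369832 = -⅓ - 369832 = -1109497/3 ≈ -3.6983e+5)
1/((-476437 - 1*(-269525)) + (79618 + w)*(A(511) + 393*187)) = 1/((-476437 - 1*(-269525)) + (79618 - 1109497/3)*(2*511*(80 + 511) + 393*187)) = 1/((-476437 + 269525) - 870643*(2*511*591 + 73491)/3) = 1/(-206912 - 870643*(604002 + 73491)/3) = 1/(-206912 - 870643/3*677493) = 1/(-206912 - 196618179333) = 1/(-196618386245) = -1/196618386245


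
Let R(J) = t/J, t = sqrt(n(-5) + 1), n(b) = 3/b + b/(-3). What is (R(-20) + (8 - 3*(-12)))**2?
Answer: (13200 - sqrt(465))**2/90000 ≈ 1929.7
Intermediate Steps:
n(b) = 3/b - b/3 (n(b) = 3/b + b*(-1/3) = 3/b - b/3)
t = sqrt(465)/15 (t = sqrt((3/(-5) - 1/3*(-5)) + 1) = sqrt((3*(-1/5) + 5/3) + 1) = sqrt((-3/5 + 5/3) + 1) = sqrt(16/15 + 1) = sqrt(31/15) = sqrt(465)/15 ≈ 1.4376)
R(J) = sqrt(465)/(15*J) (R(J) = (sqrt(465)/15)/J = sqrt(465)/(15*J))
(R(-20) + (8 - 3*(-12)))**2 = ((1/15)*sqrt(465)/(-20) + (8 - 3*(-12)))**2 = ((1/15)*sqrt(465)*(-1/20) + (8 + 36))**2 = (-sqrt(465)/300 + 44)**2 = (44 - sqrt(465)/300)**2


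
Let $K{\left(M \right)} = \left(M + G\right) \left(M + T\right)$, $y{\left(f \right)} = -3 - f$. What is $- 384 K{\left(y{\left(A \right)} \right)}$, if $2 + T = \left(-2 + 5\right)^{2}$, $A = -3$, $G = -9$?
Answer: $24192$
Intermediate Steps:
$T = 7$ ($T = -2 + \left(-2 + 5\right)^{2} = -2 + 3^{2} = -2 + 9 = 7$)
$K{\left(M \right)} = \left(-9 + M\right) \left(7 + M\right)$ ($K{\left(M \right)} = \left(M - 9\right) \left(M + 7\right) = \left(-9 + M\right) \left(7 + M\right)$)
$- 384 K{\left(y{\left(A \right)} \right)} = - 384 \left(-63 + \left(-3 - -3\right)^{2} - 2 \left(-3 - -3\right)\right) = - 384 \left(-63 + \left(-3 + 3\right)^{2} - 2 \left(-3 + 3\right)\right) = - 384 \left(-63 + 0^{2} - 0\right) = - 384 \left(-63 + 0 + 0\right) = \left(-384\right) \left(-63\right) = 24192$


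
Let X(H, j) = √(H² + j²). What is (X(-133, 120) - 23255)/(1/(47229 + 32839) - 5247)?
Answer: 372396268/84023359 - 80068*√32089/420116795 ≈ 4.3979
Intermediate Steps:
(X(-133, 120) - 23255)/(1/(47229 + 32839) - 5247) = (√((-133)² + 120²) - 23255)/(1/(47229 + 32839) - 5247) = (√(17689 + 14400) - 23255)/(1/80068 - 5247) = (√32089 - 23255)/(1/80068 - 5247) = (-23255 + √32089)/(-420116795/80068) = (-23255 + √32089)*(-80068/420116795) = 372396268/84023359 - 80068*√32089/420116795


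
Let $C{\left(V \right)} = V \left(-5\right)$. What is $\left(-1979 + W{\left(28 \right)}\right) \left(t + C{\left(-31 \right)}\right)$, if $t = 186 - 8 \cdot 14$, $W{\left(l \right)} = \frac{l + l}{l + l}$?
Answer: $-452962$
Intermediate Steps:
$W{\left(l \right)} = 1$ ($W{\left(l \right)} = \frac{2 l}{2 l} = 2 l \frac{1}{2 l} = 1$)
$t = 74$ ($t = 186 - 112 = 74$)
$C{\left(V \right)} = - 5 V$
$\left(-1979 + W{\left(28 \right)}\right) \left(t + C{\left(-31 \right)}\right) = \left(-1979 + 1\right) \left(74 - -155\right) = - 1978 \left(74 + 155\right) = \left(-1978\right) 229 = -452962$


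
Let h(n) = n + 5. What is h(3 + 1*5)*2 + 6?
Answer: 32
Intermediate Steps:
h(n) = 5 + n
h(3 + 1*5)*2 + 6 = (5 + (3 + 1*5))*2 + 6 = (5 + (3 + 5))*2 + 6 = (5 + 8)*2 + 6 = 13*2 + 6 = 26 + 6 = 32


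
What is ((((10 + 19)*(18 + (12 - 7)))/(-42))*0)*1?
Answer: 0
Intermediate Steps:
((((10 + 19)*(18 + (12 - 7)))/(-42))*0)*1 = (((29*(18 + 5))*(-1/42))*0)*1 = (((29*23)*(-1/42))*0)*1 = ((667*(-1/42))*0)*1 = -667/42*0*1 = 0*1 = 0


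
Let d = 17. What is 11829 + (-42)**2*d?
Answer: 41817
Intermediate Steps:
11829 + (-42)**2*d = 11829 + (-42)**2*17 = 11829 + 1764*17 = 11829 + 29988 = 41817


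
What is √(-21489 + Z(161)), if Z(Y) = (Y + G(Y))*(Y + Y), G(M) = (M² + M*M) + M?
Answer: 11*√138639 ≈ 4095.8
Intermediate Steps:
G(M) = M + 2*M² (G(M) = (M² + M²) + M = 2*M² + M = M + 2*M²)
Z(Y) = 2*Y*(Y + Y*(1 + 2*Y)) (Z(Y) = (Y + Y*(1 + 2*Y))*(Y + Y) = (Y + Y*(1 + 2*Y))*(2*Y) = 2*Y*(Y + Y*(1 + 2*Y)))
√(-21489 + Z(161)) = √(-21489 + 4*161²*(1 + 161)) = √(-21489 + 4*25921*162) = √(-21489 + 16796808) = √16775319 = 11*√138639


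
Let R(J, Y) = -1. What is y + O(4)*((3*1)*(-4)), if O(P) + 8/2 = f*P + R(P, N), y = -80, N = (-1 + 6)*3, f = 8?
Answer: -404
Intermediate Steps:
N = 15 (N = 5*3 = 15)
O(P) = -5 + 8*P (O(P) = -4 + (8*P - 1) = -4 + (-1 + 8*P) = -5 + 8*P)
y + O(4)*((3*1)*(-4)) = -80 + (-5 + 8*4)*((3*1)*(-4)) = -80 + (-5 + 32)*(3*(-4)) = -80 + 27*(-12) = -80 - 324 = -404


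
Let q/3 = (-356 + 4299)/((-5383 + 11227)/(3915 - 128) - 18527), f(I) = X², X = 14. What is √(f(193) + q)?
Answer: √961540063652001085/70155905 ≈ 13.977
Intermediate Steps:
f(I) = 196 (f(I) = 14² = 196)
q = -44796423/70155905 (q = 3*((-356 + 4299)/((-5383 + 11227)/(3915 - 128) - 18527)) = 3*(3943/(5844/3787 - 18527)) = 3*(3943/(-70155905/3787)) = 3*(3943*(-3787/70155905)) = 3*(-14932141/70155905) = -44796423/70155905 ≈ -0.63853)
√(f(193) + q) = √(196 - 44796423/70155905) = √(13705760957/70155905) = √961540063652001085/70155905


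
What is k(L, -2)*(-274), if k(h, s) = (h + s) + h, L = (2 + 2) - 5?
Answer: 1096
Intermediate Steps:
L = -1 (L = 4 - 5 = -1)
k(h, s) = s + 2*h
k(L, -2)*(-274) = (-2 + 2*(-1))*(-274) = (-2 - 2)*(-274) = -4*(-274) = 1096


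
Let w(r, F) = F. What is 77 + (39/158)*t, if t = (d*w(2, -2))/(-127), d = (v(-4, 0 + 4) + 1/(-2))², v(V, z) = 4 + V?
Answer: 3090203/40132 ≈ 77.001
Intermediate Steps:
d = ¼ (d = ((4 - 4) + 1/(-2))² = (0 - ½)² = (-½)² = ¼ ≈ 0.25000)
t = 1/254 (t = ((¼)*(-2))/(-127) = -½*(-1/127) = 1/254 ≈ 0.0039370)
77 + (39/158)*t = 77 + (39/158)*(1/254) = 77 + 39/40132 = 3090203/40132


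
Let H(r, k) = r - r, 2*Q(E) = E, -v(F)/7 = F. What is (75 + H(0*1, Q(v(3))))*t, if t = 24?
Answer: 1800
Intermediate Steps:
v(F) = -7*F
Q(E) = E/2
H(r, k) = 0
(75 + H(0*1, Q(v(3))))*t = (75 + 0)*24 = 75*24 = 1800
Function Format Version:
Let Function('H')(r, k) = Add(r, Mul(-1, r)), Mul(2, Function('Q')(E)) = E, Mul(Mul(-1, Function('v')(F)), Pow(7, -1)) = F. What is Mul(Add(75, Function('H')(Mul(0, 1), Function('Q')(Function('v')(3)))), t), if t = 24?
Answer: 1800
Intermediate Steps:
Function('v')(F) = Mul(-7, F)
Function('Q')(E) = Mul(Rational(1, 2), E)
Function('H')(r, k) = 0
Mul(Add(75, Function('H')(Mul(0, 1), Function('Q')(Function('v')(3)))), t) = Mul(Add(75, 0), 24) = Mul(75, 24) = 1800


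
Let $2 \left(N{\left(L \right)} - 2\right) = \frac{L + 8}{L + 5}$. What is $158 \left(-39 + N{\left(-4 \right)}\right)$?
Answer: $-5530$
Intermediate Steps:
$N{\left(L \right)} = 2 + \frac{8 + L}{2 \left(5 + L\right)}$ ($N{\left(L \right)} = 2 + \frac{\left(L + 8\right) \frac{1}{L + 5}}{2} = 2 + \frac{\left(8 + L\right) \frac{1}{5 + L}}{2} = 2 + \frac{\frac{1}{5 + L} \left(8 + L\right)}{2} = 2 + \frac{8 + L}{2 \left(5 + L\right)}$)
$158 \left(-39 + N{\left(-4 \right)}\right) = 158 \left(-39 + \frac{28 + 5 \left(-4\right)}{2 \left(5 - 4\right)}\right) = 158 \left(-39 + \frac{28 - 20}{2 \cdot 1}\right) = 158 \left(-39 + \frac{1}{2} \cdot 1 \cdot 8\right) = 158 \left(-39 + 4\right) = 158 \left(-35\right) = -5530$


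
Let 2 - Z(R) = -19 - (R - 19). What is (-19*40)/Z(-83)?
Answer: 760/81 ≈ 9.3827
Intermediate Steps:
Z(R) = 2 + R (Z(R) = 2 - (-19 - (R - 19)) = 2 - (-19 - (-19 + R)) = 2 - (-19 + (19 - R)) = 2 - (-1)*R = 2 + R)
(-19*40)/Z(-83) = (-19*40)/(2 - 83) = -760/(-81) = -760*(-1/81) = 760/81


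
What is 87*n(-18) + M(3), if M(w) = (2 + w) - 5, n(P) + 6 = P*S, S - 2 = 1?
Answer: -5220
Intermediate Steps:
S = 3 (S = 2 + 1 = 3)
n(P) = -6 + 3*P (n(P) = -6 + P*3 = -6 + 3*P)
M(w) = -3 + w
87*n(-18) + M(3) = 87*(-6 + 3*(-18)) + (-3 + 3) = 87*(-6 - 54) + 0 = 87*(-60) + 0 = -5220 + 0 = -5220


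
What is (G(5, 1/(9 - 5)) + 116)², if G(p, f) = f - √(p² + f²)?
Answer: (465 - √401)²/16 ≈ 12375.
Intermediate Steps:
G(p, f) = f - √(f² + p²)
(G(5, 1/(9 - 5)) + 116)² = ((1/(9 - 5) - √((1/(9 - 5))² + 5²)) + 116)² = ((1/4 - √((1/4)² + 25)) + 116)² = ((¼ - √((¼)² + 25)) + 116)² = ((¼ - √(1/16 + 25)) + 116)² = ((¼ - √(401/16)) + 116)² = ((¼ - √401/4) + 116)² = (465/4 - √401/4)²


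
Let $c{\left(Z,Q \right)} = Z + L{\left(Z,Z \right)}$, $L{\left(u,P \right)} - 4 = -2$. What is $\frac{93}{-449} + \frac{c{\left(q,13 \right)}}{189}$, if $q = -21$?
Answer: $- \frac{26108}{84861} \approx -0.30766$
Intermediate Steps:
$L{\left(u,P \right)} = 2$ ($L{\left(u,P \right)} = 4 - 2 = 2$)
$c{\left(Z,Q \right)} = 2 + Z$ ($c{\left(Z,Q \right)} = Z + 2 = 2 + Z$)
$\frac{93}{-449} + \frac{c{\left(q,13 \right)}}{189} = \frac{93}{-449} + \frac{2 - 21}{189} = 93 \left(- \frac{1}{449}\right) - \frac{19}{189} = - \frac{93}{449} - \frac{19}{189} = - \frac{26108}{84861}$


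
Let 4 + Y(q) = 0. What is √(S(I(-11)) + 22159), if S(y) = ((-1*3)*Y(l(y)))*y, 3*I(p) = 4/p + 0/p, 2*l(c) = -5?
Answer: √2681063/11 ≈ 148.85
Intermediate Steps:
l(c) = -5/2 (l(c) = (½)*(-5) = -5/2)
Y(q) = -4 (Y(q) = -4 + 0 = -4)
I(p) = 4/(3*p) (I(p) = (4/p + 0/p)/3 = (4/p + 0)/3 = (4/p)/3 = 4/(3*p))
S(y) = 12*y (S(y) = (-1*3*(-4))*y = (-3*(-4))*y = 12*y)
√(S(I(-11)) + 22159) = √(12*((4/3)/(-11)) + 22159) = √(12*((4/3)*(-1/11)) + 22159) = √(12*(-4/33) + 22159) = √(-16/11 + 22159) = √(243733/11) = √2681063/11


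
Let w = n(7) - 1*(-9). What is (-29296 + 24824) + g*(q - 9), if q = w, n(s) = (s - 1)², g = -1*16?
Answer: -5048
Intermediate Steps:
g = -16
n(s) = (-1 + s)²
w = 45 (w = (-1 + 7)² - 1*(-9) = 6² + 9 = 36 + 9 = 45)
q = 45
(-29296 + 24824) + g*(q - 9) = (-29296 + 24824) - 16*(45 - 9) = -4472 - 16*36 = -4472 - 576 = -5048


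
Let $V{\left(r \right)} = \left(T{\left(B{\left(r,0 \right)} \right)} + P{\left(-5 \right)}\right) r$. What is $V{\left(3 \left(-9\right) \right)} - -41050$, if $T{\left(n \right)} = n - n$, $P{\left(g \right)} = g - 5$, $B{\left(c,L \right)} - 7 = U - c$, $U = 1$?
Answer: $41320$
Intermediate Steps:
$B{\left(c,L \right)} = 8 - c$ ($B{\left(c,L \right)} = 7 - \left(-1 + c\right) = 8 - c$)
$P{\left(g \right)} = -5 + g$ ($P{\left(g \right)} = g - 5 = -5 + g$)
$T{\left(n \right)} = 0$
$V{\left(r \right)} = - 10 r$ ($V{\left(r \right)} = \left(0 - 10\right) r = - 10 r$)
$V{\left(3 \left(-9\right) \right)} - -41050 = - 10 \cdot 3 \left(-9\right) - -41050 = \left(-10\right) \left(-27\right) + 41050 = 270 + 41050 = 41320$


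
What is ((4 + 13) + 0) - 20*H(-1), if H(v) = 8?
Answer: -143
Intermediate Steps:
((4 + 13) + 0) - 20*H(-1) = ((4 + 13) + 0) - 20*8 = (17 + 0) - 160 = 17 - 160 = -143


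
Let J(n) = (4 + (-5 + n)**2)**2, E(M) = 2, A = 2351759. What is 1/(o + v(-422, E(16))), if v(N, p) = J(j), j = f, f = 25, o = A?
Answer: 1/2514975 ≈ 3.9762e-7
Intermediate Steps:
o = 2351759
j = 25
v(N, p) = 163216 (v(N, p) = (4 + (-5 + 25)**2)**2 = (4 + 20**2)**2 = (4 + 400)**2 = 404**2 = 163216)
1/(o + v(-422, E(16))) = 1/(2351759 + 163216) = 1/2514975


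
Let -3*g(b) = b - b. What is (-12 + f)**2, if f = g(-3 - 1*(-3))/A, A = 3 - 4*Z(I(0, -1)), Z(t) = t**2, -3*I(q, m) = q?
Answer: 144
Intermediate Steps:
I(q, m) = -q/3
g(b) = 0 (g(b) = -(b - b)/3 = -1/3*0 = 0)
A = 3 (A = 3 - 4*(-1/3*0)**2 = 3 - 4*0**2 = 3 - 4*0 = 3 + 0 = 3)
f = 0 (f = 0/3 = 0*(1/3) = 0)
(-12 + f)**2 = (-12 + 0)**2 = (-12)**2 = 144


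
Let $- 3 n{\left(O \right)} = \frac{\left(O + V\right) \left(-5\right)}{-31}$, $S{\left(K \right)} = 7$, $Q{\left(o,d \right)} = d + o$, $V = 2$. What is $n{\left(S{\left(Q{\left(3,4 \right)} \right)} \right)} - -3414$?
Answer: $\frac{105819}{31} \approx 3413.5$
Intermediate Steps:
$n{\left(O \right)} = - \frac{10}{93} - \frac{5 O}{93}$ ($n{\left(O \right)} = - \frac{\left(O + 2\right) \left(-5\right) \frac{1}{-31}}{3} = - \frac{\left(2 + O\right) \left(-5\right) \left(- \frac{1}{31}\right)}{3} = - \frac{\left(-10 - 5 O\right) \left(- \frac{1}{31}\right)}{3} = - \frac{\frac{10}{31} + \frac{5 O}{31}}{3} = - \frac{10}{93} - \frac{5 O}{93}$)
$n{\left(S{\left(Q{\left(3,4 \right)} \right)} \right)} - -3414 = \left(- \frac{10}{93} - \frac{35}{93}\right) - -3414 = \left(- \frac{10}{93} - \frac{35}{93}\right) + 3414 = - \frac{15}{31} + 3414 = \frac{105819}{31}$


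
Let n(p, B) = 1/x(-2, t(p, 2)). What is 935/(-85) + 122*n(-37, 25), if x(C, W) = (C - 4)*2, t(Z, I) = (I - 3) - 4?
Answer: -127/6 ≈ -21.167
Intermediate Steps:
t(Z, I) = -7 + I (t(Z, I) = (-3 + I) - 4 = -7 + I)
x(C, W) = -8 + 2*C (x(C, W) = (-4 + C)*2 = -8 + 2*C)
n(p, B) = -1/12 (n(p, B) = 1/(-8 + 2*(-2)) = 1/(-8 - 4) = 1/(-12) = -1/12)
935/(-85) + 122*n(-37, 25) = 935/(-85) + 122*(-1/12) = 935*(-1/85) - 61/6 = -11 - 61/6 = -127/6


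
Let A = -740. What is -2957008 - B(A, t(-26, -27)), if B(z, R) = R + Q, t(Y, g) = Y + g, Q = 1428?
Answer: -2958383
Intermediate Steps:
B(z, R) = 1428 + R (B(z, R) = R + 1428 = 1428 + R)
-2957008 - B(A, t(-26, -27)) = -2957008 - (1428 + (-26 - 27)) = -2957008 - (1428 - 53) = -2957008 - 1*1375 = -2957008 - 1375 = -2958383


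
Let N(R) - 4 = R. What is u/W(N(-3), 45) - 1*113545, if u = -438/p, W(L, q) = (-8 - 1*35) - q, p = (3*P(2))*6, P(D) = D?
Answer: -59951687/528 ≈ -1.1354e+5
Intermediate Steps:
N(R) = 4 + R
p = 36 (p = (3*2)*6 = 6*6 = 36)
W(L, q) = -43 - q (W(L, q) = (-8 - 35) - q = -43 - q)
u = -73/6 (u = -438/36 = -438*1/36 = -73/6 ≈ -12.167)
u/W(N(-3), 45) - 1*113545 = -73/(6*(-43 - 1*45)) - 1*113545 = -73/(6*(-43 - 45)) - 113545 = -73/6/(-88) - 113545 = -73/6*(-1/88) - 113545 = 73/528 - 113545 = -59951687/528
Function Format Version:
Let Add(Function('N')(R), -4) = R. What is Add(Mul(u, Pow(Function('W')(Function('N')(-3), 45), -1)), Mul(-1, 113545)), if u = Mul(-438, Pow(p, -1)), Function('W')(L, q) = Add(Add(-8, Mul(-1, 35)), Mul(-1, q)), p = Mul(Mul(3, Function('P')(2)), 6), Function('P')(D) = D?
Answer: Rational(-59951687, 528) ≈ -1.1354e+5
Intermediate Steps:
Function('N')(R) = Add(4, R)
p = 36 (p = Mul(Mul(3, 2), 6) = Mul(6, 6) = 36)
Function('W')(L, q) = Add(-43, Mul(-1, q)) (Function('W')(L, q) = Add(Add(-8, -35), Mul(-1, q)) = Add(-43, Mul(-1, q)))
u = Rational(-73, 6) (u = Mul(-438, Pow(36, -1)) = Mul(-438, Rational(1, 36)) = Rational(-73, 6) ≈ -12.167)
Add(Mul(u, Pow(Function('W')(Function('N')(-3), 45), -1)), Mul(-1, 113545)) = Add(Mul(Rational(-73, 6), Pow(Add(-43, Mul(-1, 45)), -1)), Mul(-1, 113545)) = Add(Mul(Rational(-73, 6), Pow(Add(-43, -45), -1)), -113545) = Add(Mul(Rational(-73, 6), Pow(-88, -1)), -113545) = Add(Mul(Rational(-73, 6), Rational(-1, 88)), -113545) = Add(Rational(73, 528), -113545) = Rational(-59951687, 528)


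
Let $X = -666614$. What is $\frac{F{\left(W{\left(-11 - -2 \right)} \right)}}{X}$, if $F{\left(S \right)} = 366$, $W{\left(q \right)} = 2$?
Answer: $- \frac{183}{333307} \approx -0.00054904$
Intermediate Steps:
$\frac{F{\left(W{\left(-11 - -2 \right)} \right)}}{X} = \frac{366}{-666614} = 366 \left(- \frac{1}{666614}\right) = - \frac{183}{333307}$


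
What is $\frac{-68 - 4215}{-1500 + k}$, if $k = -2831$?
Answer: $\frac{4283}{4331} \approx 0.98892$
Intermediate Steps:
$\frac{-68 - 4215}{-1500 + k} = \frac{-68 - 4215}{-1500 - 2831} = - \frac{4283}{-4331} = \left(-4283\right) \left(- \frac{1}{4331}\right) = \frac{4283}{4331}$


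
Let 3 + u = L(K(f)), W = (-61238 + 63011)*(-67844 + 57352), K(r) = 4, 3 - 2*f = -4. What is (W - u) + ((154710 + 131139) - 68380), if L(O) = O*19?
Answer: -18384920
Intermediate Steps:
f = 7/2 (f = 3/2 - ½*(-4) = 3/2 + 2 = 7/2 ≈ 3.5000)
L(O) = 19*O
W = -18602316 (W = 1773*(-10492) = -18602316)
u = 73 (u = -3 + 19*4 = -3 + 76 = 73)
(W - u) + ((154710 + 131139) - 68380) = (-18602316 - 1*73) + ((154710 + 131139) - 68380) = (-18602316 - 73) + (285849 - 68380) = -18602389 + 217469 = -18384920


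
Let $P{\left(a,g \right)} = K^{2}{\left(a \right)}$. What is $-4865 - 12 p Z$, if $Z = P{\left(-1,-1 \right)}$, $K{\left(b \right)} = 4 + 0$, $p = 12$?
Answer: $-7169$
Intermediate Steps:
$K{\left(b \right)} = 4$
$P{\left(a,g \right)} = 16$ ($P{\left(a,g \right)} = 4^{2} = 16$)
$Z = 16$
$-4865 - 12 p Z = -4865 - 12 \cdot 12 \cdot 16 = -4865 - 144 \cdot 16 = -4865 - 2304 = -7169$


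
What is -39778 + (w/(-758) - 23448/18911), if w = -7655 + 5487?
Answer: -285088013550/7167269 ≈ -39776.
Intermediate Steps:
w = -2168
-39778 + (w/(-758) - 23448/18911) = -39778 + (-2168/(-758) - 23448/18911) = -39778 + (-2168*(-1/758) - 23448*1/18911) = -39778 + (1084/379 - 23448/18911) = -39778 + 11612732/7167269 = -285088013550/7167269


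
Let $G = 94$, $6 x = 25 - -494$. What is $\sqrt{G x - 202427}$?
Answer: $2 i \sqrt{48574} \approx 440.79 i$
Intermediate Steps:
$x = \frac{173}{2}$ ($x = \frac{25 - -494}{6} = \frac{25 + 494}{6} = \frac{1}{6} \cdot 519 = \frac{173}{2} \approx 86.5$)
$\sqrt{G x - 202427} = \sqrt{94 \cdot \frac{173}{2} - 202427} = \sqrt{8131 - 202427} = \sqrt{-194296} = 2 i \sqrt{48574}$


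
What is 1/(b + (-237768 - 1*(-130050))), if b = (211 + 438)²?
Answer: 1/313483 ≈ 3.1900e-6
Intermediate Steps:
b = 421201 (b = 649² = 421201)
1/(b + (-237768 - 1*(-130050))) = 1/(421201 + (-237768 - 1*(-130050))) = 1/(421201 + (-237768 + 130050)) = 1/(421201 - 107718) = 1/313483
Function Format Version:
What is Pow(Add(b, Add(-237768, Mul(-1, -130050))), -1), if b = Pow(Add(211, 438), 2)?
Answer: Rational(1, 313483) ≈ 3.1900e-6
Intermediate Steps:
b = 421201 (b = Pow(649, 2) = 421201)
Pow(Add(b, Add(-237768, Mul(-1, -130050))), -1) = Pow(Add(421201, Add(-237768, Mul(-1, -130050))), -1) = Pow(Add(421201, Add(-237768, 130050)), -1) = Pow(Add(421201, -107718), -1) = Pow(313483, -1) = Rational(1, 313483)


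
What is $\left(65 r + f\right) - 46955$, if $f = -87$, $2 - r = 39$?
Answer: $-49447$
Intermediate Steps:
$r = -37$ ($r = 2 - 39 = -37$)
$\left(65 r + f\right) - 46955 = \left(65 \left(-37\right) - 87\right) - 46955 = \left(-2405 - 87\right) - 46955 = -2492 - 46955 = -49447$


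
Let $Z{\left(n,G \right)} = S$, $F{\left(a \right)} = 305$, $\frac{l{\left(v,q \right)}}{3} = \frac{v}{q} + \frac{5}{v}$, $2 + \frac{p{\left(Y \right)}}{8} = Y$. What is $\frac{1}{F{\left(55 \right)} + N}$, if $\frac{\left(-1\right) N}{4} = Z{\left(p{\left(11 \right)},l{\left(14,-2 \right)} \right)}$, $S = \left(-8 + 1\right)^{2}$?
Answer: $\frac{1}{109} \approx 0.0091743$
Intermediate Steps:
$p{\left(Y \right)} = -16 + 8 Y$
$S = 49$ ($S = \left(-7\right)^{2} = 49$)
$l{\left(v,q \right)} = \frac{15}{v} + \frac{3 v}{q}$ ($l{\left(v,q \right)} = 3 \left(\frac{v}{q} + \frac{5}{v}\right) = 3 \left(\frac{5}{v} + \frac{v}{q}\right) = \frac{15}{v} + \frac{3 v}{q}$)
$Z{\left(n,G \right)} = 49$
$N = -196$ ($N = \left(-4\right) 49 = -196$)
$\frac{1}{F{\left(55 \right)} + N} = \frac{1}{305 - 196} = \frac{1}{109}$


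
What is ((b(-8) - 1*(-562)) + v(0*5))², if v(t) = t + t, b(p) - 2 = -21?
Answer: 294849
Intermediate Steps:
b(p) = -19 (b(p) = 2 - 21 = -19)
v(t) = 2*t
((b(-8) - 1*(-562)) + v(0*5))² = ((-19 - 1*(-562)) + 2*(0*5))² = ((-19 + 562) + 2*0)² = (543 + 0)² = 543² = 294849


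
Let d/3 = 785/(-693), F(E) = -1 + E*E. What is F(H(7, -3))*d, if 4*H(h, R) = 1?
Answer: 3925/1232 ≈ 3.1859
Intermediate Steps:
H(h, R) = 1/4 (H(h, R) = (1/4)*1 = 1/4)
F(E) = -1 + E**2
d = -785/231 (d = 3*(785/(-693)) = 3*(785*(-1/693)) = 3*(-785/693) = -785/231 ≈ -3.3983)
F(H(7, -3))*d = (-1 + (1/4)**2)*(-785/231) = (-1 + 1/16)*(-785/231) = -15/16*(-785/231) = 3925/1232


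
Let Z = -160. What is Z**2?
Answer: 25600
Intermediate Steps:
Z**2 = (-160)**2 = 25600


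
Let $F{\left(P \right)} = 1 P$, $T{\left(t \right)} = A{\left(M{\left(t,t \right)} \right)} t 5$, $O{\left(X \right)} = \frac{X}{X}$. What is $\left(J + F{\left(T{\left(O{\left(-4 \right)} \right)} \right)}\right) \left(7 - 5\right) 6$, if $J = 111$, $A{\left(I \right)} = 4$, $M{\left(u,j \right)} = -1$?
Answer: $1572$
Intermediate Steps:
$O{\left(X \right)} = 1$
$T{\left(t \right)} = 20 t$ ($T{\left(t \right)} = 4 t 5 = 20 t$)
$F{\left(P \right)} = P$
$\left(J + F{\left(T{\left(O{\left(-4 \right)} \right)} \right)}\right) \left(7 - 5\right) 6 = \left(111 + 20 \cdot 1\right) \left(7 - 5\right) 6 = \left(111 + 20\right) 2 \cdot 6 = 131 \cdot 12 = 1572$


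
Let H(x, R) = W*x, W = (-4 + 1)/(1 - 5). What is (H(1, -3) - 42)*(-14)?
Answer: 1155/2 ≈ 577.50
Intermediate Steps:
W = 3/4 (W = -3/(-4) = -3*(-1/4) = 3/4 ≈ 0.75000)
H(x, R) = 3*x/4
(H(1, -3) - 42)*(-14) = ((3/4)*1 - 42)*(-14) = (3/4 - 42)*(-14) = -165/4*(-14) = 1155/2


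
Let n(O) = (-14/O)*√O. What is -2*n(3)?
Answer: 28*√3/3 ≈ 16.166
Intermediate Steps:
n(O) = -14/√O
-2*n(3) = -(-28)/√3 = -(-28)*√3/3 = 28*√3/3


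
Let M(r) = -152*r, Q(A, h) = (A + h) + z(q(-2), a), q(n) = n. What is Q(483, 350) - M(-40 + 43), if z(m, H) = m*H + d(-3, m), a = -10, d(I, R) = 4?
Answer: 1313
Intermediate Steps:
z(m, H) = 4 + H*m (z(m, H) = m*H + 4 = H*m + 4 = 4 + H*m)
Q(A, h) = 24 + A + h (Q(A, h) = (A + h) + (4 - 10*(-2)) = (A + h) + (4 + 20) = (A + h) + 24 = 24 + A + h)
Q(483, 350) - M(-40 + 43) = (24 + 483 + 350) - (-152)*(-40 + 43) = 857 - (-152)*3 = 857 - 1*(-456) = 857 + 456 = 1313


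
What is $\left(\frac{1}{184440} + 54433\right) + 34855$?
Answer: $\frac{16468278721}{184440} \approx 89288.0$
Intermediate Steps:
$\left(\frac{1}{184440} + 54433\right) + 34855 = \frac{10039622521}{184440} + 34855 = \frac{16468278721}{184440}$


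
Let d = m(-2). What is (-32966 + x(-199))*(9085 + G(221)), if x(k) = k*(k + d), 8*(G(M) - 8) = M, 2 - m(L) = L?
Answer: 426042635/8 ≈ 5.3255e+7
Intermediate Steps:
m(L) = 2 - L
G(M) = 8 + M/8
d = 4 (d = 2 - 1*(-2) = 2 + 2 = 4)
x(k) = k*(4 + k) (x(k) = k*(k + 4) = k*(4 + k))
(-32966 + x(-199))*(9085 + G(221)) = (-32966 - 199*(4 - 199))*(9085 + (8 + (⅛)*221)) = (-32966 - 199*(-195))*(9085 + (8 + 221/8)) = (-32966 + 38805)*(9085 + 285/8) = 5839*(72965/8) = 426042635/8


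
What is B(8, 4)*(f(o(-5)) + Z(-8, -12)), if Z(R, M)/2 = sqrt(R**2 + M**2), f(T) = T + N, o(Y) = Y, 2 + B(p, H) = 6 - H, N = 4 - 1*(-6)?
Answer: 0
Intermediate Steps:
N = 10 (N = 4 + 6 = 10)
B(p, H) = 4 - H (B(p, H) = -2 + (6 - H) = 4 - H)
f(T) = 10 + T (f(T) = T + 10 = 10 + T)
Z(R, M) = 2*sqrt(M**2 + R**2) (Z(R, M) = 2*sqrt(R**2 + M**2) = 2*sqrt(M**2 + R**2))
B(8, 4)*(f(o(-5)) + Z(-8, -12)) = (4 - 1*4)*((10 - 5) + 2*sqrt((-12)**2 + (-8)**2)) = (4 - 4)*(5 + 2*sqrt(144 + 64)) = 0*(5 + 2*sqrt(208)) = 0*(5 + 2*(4*sqrt(13))) = 0*(5 + 8*sqrt(13)) = 0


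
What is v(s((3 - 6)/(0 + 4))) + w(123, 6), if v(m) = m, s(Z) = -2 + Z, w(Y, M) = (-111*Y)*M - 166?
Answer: -328347/4 ≈ -82087.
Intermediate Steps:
w(Y, M) = -166 - 111*M*Y (w(Y, M) = -111*M*Y - 166 = -166 - 111*M*Y)
v(s((3 - 6)/(0 + 4))) + w(123, 6) = (-2 + (3 - 6)/(0 + 4)) + (-166 - 111*6*123) = (-2 - 3/4) + (-166 - 81918) = (-2 - 3*¼) - 82084 = (-2 - ¾) - 82084 = -11/4 - 82084 = -328347/4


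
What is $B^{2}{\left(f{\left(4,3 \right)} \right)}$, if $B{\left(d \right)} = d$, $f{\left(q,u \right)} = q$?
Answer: $16$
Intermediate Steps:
$B^{2}{\left(f{\left(4,3 \right)} \right)} = 4^{2} = 16$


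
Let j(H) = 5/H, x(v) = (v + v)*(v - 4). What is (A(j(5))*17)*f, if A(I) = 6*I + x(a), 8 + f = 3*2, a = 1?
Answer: 0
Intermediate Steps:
x(v) = 2*v*(-4 + v) (x(v) = (2*v)*(-4 + v) = 2*v*(-4 + v))
f = -2 (f = -8 + 3*2 = -8 + 6 = -2)
A(I) = -6 + 6*I (A(I) = 6*I + 2*1*(-4 + 1) = 6*I + 2*1*(-3) = 6*I - 6 = -6 + 6*I)
(A(j(5))*17)*f = ((-6 + 6*(5/5))*17)*(-2) = ((-6 + 6*(5*(1/5)))*17)*(-2) = ((-6 + 6*1)*17)*(-2) = ((-6 + 6)*17)*(-2) = (0*17)*(-2) = 0*(-2) = 0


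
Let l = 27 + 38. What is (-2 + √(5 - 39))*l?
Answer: -130 + 65*I*√34 ≈ -130.0 + 379.01*I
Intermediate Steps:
l = 65
(-2 + √(5 - 39))*l = (-2 + √(5 - 39))*65 = (-2 + √(-34))*65 = (-2 + I*√34)*65 = -130 + 65*I*√34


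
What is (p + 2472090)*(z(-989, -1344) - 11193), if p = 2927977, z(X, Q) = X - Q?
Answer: -58525926146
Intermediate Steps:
(p + 2472090)*(z(-989, -1344) - 11193) = (2927977 + 2472090)*((-989 - 1*(-1344)) - 11193) = 5400067*((-989 + 1344) - 11193) = 5400067*(355 - 11193) = 5400067*(-10838) = -58525926146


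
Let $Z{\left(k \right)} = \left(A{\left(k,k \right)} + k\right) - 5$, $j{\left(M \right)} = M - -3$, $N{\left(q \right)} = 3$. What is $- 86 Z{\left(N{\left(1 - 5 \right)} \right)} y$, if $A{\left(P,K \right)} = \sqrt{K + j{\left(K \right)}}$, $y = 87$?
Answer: $-7482$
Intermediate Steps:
$j{\left(M \right)} = 3 + M$ ($j{\left(M \right)} = M + 3 = 3 + M$)
$A{\left(P,K \right)} = \sqrt{3 + 2 K}$ ($A{\left(P,K \right)} = \sqrt{K + \left(3 + K\right)} = \sqrt{3 + 2 K}$)
$Z{\left(k \right)} = -5 + k + \sqrt{3 + 2 k}$ ($Z{\left(k \right)} = \left(\sqrt{3 + 2 k} + k\right) - 5 = \left(k + \sqrt{3 + 2 k}\right) - 5 = -5 + k + \sqrt{3 + 2 k}$)
$- 86 Z{\left(N{\left(1 - 5 \right)} \right)} y = - 86 \left(-5 + 3 + \sqrt{3 + 2 \cdot 3}\right) 87 = - 86 \left(-5 + 3 + \sqrt{3 + 6}\right) 87 = - 86 \left(-5 + 3 + \sqrt{9}\right) 87 = - 86 \left(-5 + 3 + 3\right) 87 = \left(-86\right) 1 \cdot 87 = \left(-86\right) 87 = -7482$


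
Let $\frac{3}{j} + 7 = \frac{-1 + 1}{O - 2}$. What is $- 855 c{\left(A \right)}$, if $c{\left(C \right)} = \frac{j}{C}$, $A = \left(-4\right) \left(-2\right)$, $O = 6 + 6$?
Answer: $\frac{2565}{56} \approx 45.804$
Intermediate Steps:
$O = 12$
$A = 8$
$j = - \frac{3}{7}$ ($j = \frac{3}{-7 + \frac{-1 + 1}{12 - 2}} = \frac{3}{-7 + \frac{0}{10}} = \frac{3}{-7 + 0 \cdot \frac{1}{10}} = \frac{3}{-7 + 0} = \frac{3}{-7} = 3 \left(- \frac{1}{7}\right) = - \frac{3}{7} \approx -0.42857$)
$c{\left(C \right)} = - \frac{3}{7 C}$
$- 855 c{\left(A \right)} = - 855 \left(- \frac{3}{7 \cdot 8}\right) = - 855 \left(\left(- \frac{3}{7}\right) \frac{1}{8}\right) = \left(-855\right) \left(- \frac{3}{56}\right) = \frac{2565}{56}$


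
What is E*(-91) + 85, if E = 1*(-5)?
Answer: 540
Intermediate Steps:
E = -5
E*(-91) + 85 = -5*(-91) + 85 = 455 + 85 = 540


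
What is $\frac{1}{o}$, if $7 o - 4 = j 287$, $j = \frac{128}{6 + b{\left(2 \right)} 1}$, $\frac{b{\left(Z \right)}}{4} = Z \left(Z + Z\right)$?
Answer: $\frac{133}{18444} \approx 0.007211$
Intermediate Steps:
$b{\left(Z \right)} = 8 Z^{2}$ ($b{\left(Z \right)} = 4 Z \left(Z + Z\right) = 4 Z 2 Z = 4 \cdot 2 Z^{2} = 8 Z^{2}$)
$j = \frac{64}{19}$ ($j = \frac{128}{6 + 8 \cdot 2^{2} \cdot 1} = \frac{128}{6 + 8 \cdot 4 \cdot 1} = \frac{128}{6 + 32 \cdot 1} = \frac{128}{6 + 32} = \frac{128}{38} = 128 \cdot \frac{1}{38} = \frac{64}{19} \approx 3.3684$)
$o = \frac{18444}{133}$ ($o = \frac{4}{7} + \frac{\frac{64}{19} \cdot 287}{7} = \frac{4}{7} + \frac{1}{7} \cdot \frac{18368}{19} = \frac{4}{7} + \frac{2624}{19} = \frac{18444}{133} \approx 138.68$)
$\frac{1}{o} = \frac{1}{\frac{18444}{133}} = \frac{133}{18444}$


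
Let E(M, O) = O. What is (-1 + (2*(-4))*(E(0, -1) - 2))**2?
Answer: 529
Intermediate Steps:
(-1 + (2*(-4))*(E(0, -1) - 2))**2 = (-1 + (2*(-4))*(-1 - 2))**2 = (-1 - 8*(-3))**2 = (-1 + 24)**2 = 23**2 = 529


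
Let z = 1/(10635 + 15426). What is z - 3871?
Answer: -100882130/26061 ≈ -3871.0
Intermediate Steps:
z = 1/26061 ≈ 3.8372e-5
z - 3871 = 1/26061 - 3871 = -100882130/26061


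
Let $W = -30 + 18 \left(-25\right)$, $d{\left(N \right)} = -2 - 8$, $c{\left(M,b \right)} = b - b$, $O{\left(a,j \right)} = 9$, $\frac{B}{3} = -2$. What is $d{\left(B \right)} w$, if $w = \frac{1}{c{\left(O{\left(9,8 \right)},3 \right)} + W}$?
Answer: $\frac{1}{48} \approx 0.020833$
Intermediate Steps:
$B = -6$ ($B = 3 \left(-2\right) = -6$)
$c{\left(M,b \right)} = 0$
$d{\left(N \right)} = -10$ ($d{\left(N \right)} = -2 - 8 = -10$)
$W = -480$ ($W = -30 - 450 = -480$)
$w = - \frac{1}{480}$ ($w = \frac{1}{0 - 480} = \frac{1}{-480} = - \frac{1}{480} \approx -0.0020833$)
$d{\left(B \right)} w = \left(-10\right) \left(- \frac{1}{480}\right) = \frac{1}{48}$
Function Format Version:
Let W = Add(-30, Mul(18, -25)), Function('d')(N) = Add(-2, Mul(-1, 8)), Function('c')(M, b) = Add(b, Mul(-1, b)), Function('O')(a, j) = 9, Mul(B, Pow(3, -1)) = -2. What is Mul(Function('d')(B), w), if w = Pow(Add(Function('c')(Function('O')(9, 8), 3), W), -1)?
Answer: Rational(1, 48) ≈ 0.020833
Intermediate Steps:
B = -6 (B = Mul(3, -2) = -6)
Function('c')(M, b) = 0
Function('d')(N) = -10 (Function('d')(N) = Add(-2, -8) = -10)
W = -480 (W = Add(-30, -450) = -480)
w = Rational(-1, 480) (w = Pow(Add(0, -480), -1) = Pow(-480, -1) = Rational(-1, 480) ≈ -0.0020833)
Mul(Function('d')(B), w) = Mul(-10, Rational(-1, 480)) = Rational(1, 48)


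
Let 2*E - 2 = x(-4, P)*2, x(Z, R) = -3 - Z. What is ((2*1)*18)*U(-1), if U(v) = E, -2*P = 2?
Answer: 72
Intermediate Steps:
P = -1 (P = -½*2 = -1)
E = 2 (E = 1 + ((-3 - 1*(-4))*2)/2 = 1 + ((-3 + 4)*2)/2 = 1 + (1*2)/2 = 1 + (½)*2 = 1 + 1 = 2)
U(v) = 2
((2*1)*18)*U(-1) = ((2*1)*18)*2 = (2*18)*2 = 36*2 = 72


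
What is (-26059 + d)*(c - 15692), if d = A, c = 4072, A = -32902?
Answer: 685126820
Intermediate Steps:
d = -32902
(-26059 + d)*(c - 15692) = (-26059 - 32902)*(4072 - 15692) = -58961*(-11620) = 685126820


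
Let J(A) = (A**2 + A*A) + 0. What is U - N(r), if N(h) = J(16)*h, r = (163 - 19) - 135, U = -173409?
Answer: -178017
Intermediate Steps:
J(A) = 2*A**2 (J(A) = (A**2 + A**2) + 0 = 2*A**2 + 0 = 2*A**2)
r = 9 (r = 144 - 135 = 9)
N(h) = 512*h (N(h) = (2*16**2)*h = (2*256)*h = 512*h)
U - N(r) = -173409 - 512*9 = -173409 - 1*4608 = -173409 - 4608 = -178017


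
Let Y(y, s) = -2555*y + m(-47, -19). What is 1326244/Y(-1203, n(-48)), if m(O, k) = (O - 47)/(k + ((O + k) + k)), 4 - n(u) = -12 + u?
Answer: 68964688/159830627 ≈ 0.43149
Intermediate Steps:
n(u) = 16 - u (n(u) = 4 - (-12 + u) = 4 + (12 - u) = 16 - u)
m(O, k) = (-47 + O)/(O + 3*k) (m(O, k) = (-47 + O)/(k + (O + 2*k)) = (-47 + O)/(O + 3*k))
Y(y, s) = 47/52 - 2555*y (Y(y, s) = -2555*y + (-47 - 47)/(-47 + 3*(-19)) = -2555*y - 94/(-47 - 57) = -2555*y - 94/(-104) = -2555*y - 1/104*(-94) = -2555*y + 47/52 = 47/52 - 2555*y)
1326244/Y(-1203, n(-48)) = 1326244/(47/52 - 2555*(-1203)) = 1326244/(47/52 + 3073665) = 1326244/(159830627/52) = 1326244*(52/159830627) = 68964688/159830627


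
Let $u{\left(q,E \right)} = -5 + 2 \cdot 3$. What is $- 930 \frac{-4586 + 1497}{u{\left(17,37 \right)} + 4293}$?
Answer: $\frac{1436385}{2147} \approx 669.02$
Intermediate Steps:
$u{\left(q,E \right)} = 1$ ($u{\left(q,E \right)} = -5 + 6 = 1$)
$- 930 \frac{-4586 + 1497}{u{\left(17,37 \right)} + 4293} = - 930 \frac{-4586 + 1497}{1 + 4293} = - 930 \left(- \frac{3089}{4294}\right) = - 930 \left(\left(-3089\right) \frac{1}{4294}\right) = \left(-930\right) \left(- \frac{3089}{4294}\right) = \frac{1436385}{2147}$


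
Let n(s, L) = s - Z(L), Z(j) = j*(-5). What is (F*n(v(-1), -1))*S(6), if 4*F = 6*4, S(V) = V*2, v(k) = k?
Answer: -432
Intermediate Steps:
Z(j) = -5*j
n(s, L) = s + 5*L (n(s, L) = s - (-5)*L = s + 5*L)
S(V) = 2*V
F = 6 (F = (6*4)/4 = (1/4)*24 = 6)
(F*n(v(-1), -1))*S(6) = (6*(-1 + 5*(-1)))*(2*6) = (6*(-1 - 5))*12 = (6*(-6))*12 = -36*12 = -432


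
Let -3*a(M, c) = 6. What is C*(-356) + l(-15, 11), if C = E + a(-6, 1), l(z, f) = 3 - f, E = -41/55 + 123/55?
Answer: 9528/55 ≈ 173.24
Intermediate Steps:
E = 82/55 (E = -41*1/55 + 123*(1/55) = -41/55 + 123/55 = 82/55 ≈ 1.4909)
a(M, c) = -2 (a(M, c) = -⅓*6 = -2)
C = -28/55 (C = 82/55 - 2 = -28/55 ≈ -0.50909)
C*(-356) + l(-15, 11) = -28/55*(-356) + (3 - 1*11) = 9968/55 + (3 - 11) = 9968/55 - 8 = 9528/55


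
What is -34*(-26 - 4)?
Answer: 1020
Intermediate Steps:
-34*(-26 - 4) = -34*(-30) = 1020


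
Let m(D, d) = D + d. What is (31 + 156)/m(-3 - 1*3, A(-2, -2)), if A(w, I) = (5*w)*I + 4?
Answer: 187/18 ≈ 10.389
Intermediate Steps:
A(w, I) = 4 + 5*I*w (A(w, I) = 5*I*w + 4 = 4 + 5*I*w)
(31 + 156)/m(-3 - 1*3, A(-2, -2)) = (31 + 156)/((-3 - 1*3) + (4 + 5*(-2)*(-2))) = 187/((-3 - 3) + (4 + 20)) = 187/(-6 + 24) = 187/18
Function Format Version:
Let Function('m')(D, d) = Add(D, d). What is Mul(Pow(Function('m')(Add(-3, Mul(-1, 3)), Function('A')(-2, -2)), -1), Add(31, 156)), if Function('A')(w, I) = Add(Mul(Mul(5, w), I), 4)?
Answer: Rational(187, 18) ≈ 10.389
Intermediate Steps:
Function('A')(w, I) = Add(4, Mul(5, I, w)) (Function('A')(w, I) = Add(Mul(5, I, w), 4) = Add(4, Mul(5, I, w)))
Mul(Pow(Function('m')(Add(-3, Mul(-1, 3)), Function('A')(-2, -2)), -1), Add(31, 156)) = Mul(Pow(Add(Add(-3, Mul(-1, 3)), Add(4, Mul(5, -2, -2))), -1), Add(31, 156)) = Mul(Pow(Add(Add(-3, -3), Add(4, 20)), -1), 187) = Mul(Pow(Add(-6, 24), -1), 187) = Mul(Pow(18, -1), 187) = Mul(Rational(1, 18), 187) = Rational(187, 18)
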